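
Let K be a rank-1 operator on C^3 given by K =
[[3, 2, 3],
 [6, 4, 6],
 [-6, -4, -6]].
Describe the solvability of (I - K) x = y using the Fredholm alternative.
(I - K) is singular (det(I - K) = 0, i.e. 1 ∈ sigma(K)). (I - K) x = y is solvable iff y ⊥ ker((I - K)^*) = span{(3, 2, 3)}, i.e. iff 3y_1 + 2y_2 + 3y_3 = 0. When solvable, the solutions are x = y + c·(1, 2, -2), c arbitrary (ker(I - K) = span{(1, 2, -2)}, dimension 1).

K has rank 1, so it is an outer product K = u v^T: every row of K is a multiple of one row vector. Reading off the entries, u = (1, 2, -2) and v = (3, 2, 3) (row i of K equals u_i·v^T). A rank-one matrix u v^T satisfies K u = u (v·u) and kills the (2)-dimensional subspace v^⊥, so its characteristic polynomial is lambda^2 (lambda - v·u) with v·u = tr K = 1. Hence the eigenvalues of I - K are 1 (multiplicity 2) and 1 - (1) = 0, so det(I - K) = 0. (Direct check: I - K =
[[-2, -2, -3],
 [-6, -3, -6],
 [6, 4, 7]]
has determinant 0.) So 1 is an eigenvalue of K and (I - K) is not invertible. The finite-dimensional Fredholm alternative says: either (I - K) is invertible, or ker(I - K) ≠ {0} and then range(I - K) = ker((I - K)^*)^⊥, with dim ker(I - K) = dim ker((I - K)^*). We are in the second case, so we need both kernels. Kernel of I - K: (I - K) u = u - u (v·u) = u - u = 0, so ker(I - K) = span{u} = span{(1, 2, -2)} (it is exactly 1-dimensional because rank(I - K) = 2). Kernel of the adjoint: K is real, so (I - K)^* = I - K^T = I - v u^T, and (I - v u^T) v = v - v (u·v) = 0; hence ker((I - K)^*) = span{v} = span{(3, 2, 3)}. Therefore (I - K) x = y is solvable iff <y, v> = 0, i.e. iff 3y_1 + 2y_2 + 3y_3 = 0. When this holds, K y = u (v·y) = 0, so (I - K) y = y and x = y is a particular solution; the full solution set is the line x = y + c·u = y + c·(1, 2, -2), c ∈ C.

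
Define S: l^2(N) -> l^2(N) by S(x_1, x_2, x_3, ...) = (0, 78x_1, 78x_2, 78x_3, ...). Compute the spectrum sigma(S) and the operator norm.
sigma(S) = closed disk {z in C : |z| ≤ 78}; ||S|| = 78

Note S = 78·U where U is the unit right shift (U x)_k = x_{k-1} (with x_0 := 0); so ||S|| = 78||U|| and sigma(S) = 78·sigma(U). ||S x||^2 = sum_{k≥1} |78x_k|^2 = 6084||x||^2, so ||S|| = 78 and sigma(S) ⊂ {|z| ≤ 78}. For any |lambda| < 78, the equation (S - lambda I) x = 0 forces x_1 = 0, then 78x_k = lambda x_{k+1} ⇒ x = 0, so S has no eigenvalues. But (S - lambda I) is not surjective for |lambda| < 78: solving (S - lambda I) x = e_1 would require x_n proportional to (lambda/78)^(-n), which is not in l^2. So every |lambda| < 78 lies in the residual spectrum. The boundary |lambda| = 78 is in the approximate point spectrum (the spectrum is closed). Hence sigma(S) is the closed disk of radius 78.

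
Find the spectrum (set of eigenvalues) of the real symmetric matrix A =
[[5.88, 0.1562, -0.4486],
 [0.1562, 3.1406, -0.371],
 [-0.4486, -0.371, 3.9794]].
sigma(A) ≈ {3, 4, 6}

A is real symmetric, so its spectrum consists of real eigenvalues. Expanding the characteristic polynomial of the displayed matrix gives
  det(λ I - A) = p(λ) = λ^3 + (-13)λ^2 + (54)λ + (-72).
Solving p(λ) = 0 yields eigenvalues ≈ 3, 4, 6. (A is shown rounded to 4 decimals, so these recover the underlying integer eigenvalues to within that precision.)
Verification: the trace of A = 13 equals the sum of eigenvalues 13, and det(A) ≈ 72.0000 matches the eigenvalue product 72.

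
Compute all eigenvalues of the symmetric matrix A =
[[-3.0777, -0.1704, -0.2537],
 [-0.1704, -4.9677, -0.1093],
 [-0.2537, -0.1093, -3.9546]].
sigma(A) ≈ {-5, -4, -3}

A is real symmetric, so its spectrum consists of real eigenvalues. Expanding the characteristic polynomial of the displayed matrix gives
  det(λ I - A) = p(λ) = λ^3 + (12)λ^2 + (47)λ + (60).
Solving p(λ) = 0 yields eigenvalues ≈ -5, -4, -3. (A is shown rounded to 4 decimals, so these recover the underlying integer eigenvalues to within that precision.)
Verification: the trace of A = -12 equals the sum of eigenvalues -12, and det(A) ≈ -60.0004 matches the eigenvalue product -60.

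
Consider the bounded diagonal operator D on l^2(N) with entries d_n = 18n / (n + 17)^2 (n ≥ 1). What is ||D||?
||D|| = 9/34 (attained at n = 17)

For D diagonal, ||D|| = sup_n |d_n|. Treat f(x) = 18x / (x + 17)^2 for real x > 0. By the quotient rule, f'(x) = 18(17 - x)/(x + 17)^3, which is positive for x < 17 and negative for x > 17. So f has a unique maximum at x = 17, and since 17 is a positive integer, the supremum over n ≥ 1 is attained at n = 17: d_17 = 18·17/(17 + 17)^2 = 18·17/1156 = 9/34. Hence ||D|| = 9/34.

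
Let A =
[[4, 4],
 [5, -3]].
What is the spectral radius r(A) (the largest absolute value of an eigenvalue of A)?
r(A) = (1 + sqrt(129))/2 ≈ 6.1789

The eigenvalues of A are the roots of its characteristic polynomial. With M = A (coefficients from the trace and determinant):
  p(λ) = det(λ I - M) = λ^2 - λ - 32.
For λ^2 - λ - 32 the discriminant is 129. It is nonnegative but not a perfect square, so the roots are real and irrational: λ = (1 ± sqrt(129))/2 ≈ 6.1789, -5.1789.
Thus the eigenvalues (to 4 decimals) are 6.1789 (modulus 6.1789); -5.1789 (modulus 5.1789). The spectral radius is the largest modulus: r(A) = (1 + sqrt(129))/2 ≈ 6.1789. (Cross-check: r(A) ≤ ||A||_2 ≈ 6.408; equality holds whenever A is normal, though it can also hold for some non-normal A.)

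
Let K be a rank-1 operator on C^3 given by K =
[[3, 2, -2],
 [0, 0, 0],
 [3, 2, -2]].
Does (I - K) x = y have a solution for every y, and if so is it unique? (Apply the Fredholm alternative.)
(I - K) is singular (det(I - K) = 0, i.e. 1 ∈ sigma(K)). (I - K) x = y is solvable iff y ⊥ ker((I - K)^*) = span{(3, 2, -2)}, i.e. iff 3y_1 + 2y_2 - 2y_3 = 0. When solvable, the solutions are x = y + c·(1, 0, 1), c arbitrary (ker(I - K) = span{(1, 0, 1)}, dimension 1).

K has rank 1, so it is an outer product K = u v^T: every row of K is a multiple of one row vector. Reading off the entries, u = (1, 0, 1) and v = (3, 2, -2) (row i of K equals u_i·v^T). A rank-one matrix u v^T satisfies K u = u (v·u) and kills the (2)-dimensional subspace v^⊥, so its characteristic polynomial is lambda^2 (lambda - v·u) with v·u = tr K = 1. Hence the eigenvalues of I - K are 1 (multiplicity 2) and 1 - (1) = 0, so det(I - K) = 0. (Direct check: I - K =
[[-2, -2, 2],
 [0, 1, 0],
 [-3, -2, 3]]
has determinant 0.) So 1 is an eigenvalue of K and (I - K) is not invertible. The finite-dimensional Fredholm alternative says: either (I - K) is invertible, or ker(I - K) ≠ {0} and then range(I - K) = ker((I - K)^*)^⊥, with dim ker(I - K) = dim ker((I - K)^*). We are in the second case, so we need both kernels. Kernel of I - K: (I - K) u = u - u (v·u) = u - u = 0, so ker(I - K) = span{u} = span{(1, 0, 1)} (it is exactly 1-dimensional because rank(I - K) = 2). Kernel of the adjoint: K is real, so (I - K)^* = I - K^T = I - v u^T, and (I - v u^T) v = v - v (u·v) = 0; hence ker((I - K)^*) = span{v} = span{(3, 2, -2)}. Therefore (I - K) x = y is solvable iff <y, v> = 0, i.e. iff 3y_1 + 2y_2 - 2y_3 = 0. When this holds, K y = u (v·y) = 0, so (I - K) y = y and x = y is a particular solution; the full solution set is the line x = y + c·u = y + c·(1, 0, 1), c ∈ C.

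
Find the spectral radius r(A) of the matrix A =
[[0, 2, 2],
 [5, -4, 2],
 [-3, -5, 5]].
r(A) ≈ 5.6801

The eigenvalues of A are the roots of its characteristic polynomial. With M = A (coefficients from the trace, the sum of principal 2x2 minors, and det A):
  p(λ) = det(λ I - M) = λ^3 - λ^2 - 14λ + 136.
No integer candidate from the rational root theorem (±divisors of 136) is a root, so the roots are irrational. The cubic discriminant is Δ = -453404 < 0, so there is one real root and a complex-conjugate pair. p(-6) = -32 and p(-5) = 56 have opposite signs, so a root lies in (-6, -5); Newton's method refines it to λ ≈ -5.6801. Dividing out (λ - (-5.6801)) leaves approximately λ^2 - 6.6801λ + 23.9433. For λ^2 - 6.6801λ + 23.9433 the discriminant is -51.1499. It is negative, so the remaining roots are the complex-conjugate pair λ ≈ 3.34 ± 3.576i. Their product equals the constant term, so |λ|^2 ≈ 23.9433 and |λ| ≈ 4.8932.
Thus the eigenvalues (to 4 decimals) are -5.6801 (modulus 5.6801); 3.34 ± 3.576i (modulus 4.8932). The spectral radius is the largest modulus: r(A) ≈ 5.6801. (Cross-check: r(A) ≤ ||A||_2 ≈ 8.2843; equality holds whenever A is normal, though it can also hold for some non-normal A.)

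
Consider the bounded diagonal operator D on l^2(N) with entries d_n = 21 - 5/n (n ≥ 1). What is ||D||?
||D|| = 21

For a diagonal operator on l^2 with entries d_n, ||D|| = sup_n |d_n|. Here d_1 = 16, d_2 = 37/2, ..., and d_n = 21 - 5/n increases monotonically toward 21. All terms lie in [16, 21), so |d_n| = d_n and the supremum is the limit 21, which is not attained by any individual d_n. Hence ||D|| = 21.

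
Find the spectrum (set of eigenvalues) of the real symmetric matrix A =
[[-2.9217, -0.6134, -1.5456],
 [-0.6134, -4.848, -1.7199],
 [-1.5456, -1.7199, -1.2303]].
sigma(A) ≈ {-6, -3, 0}

A is real symmetric, so its spectrum consists of real eigenvalues. Expanding the characteristic polynomial of the displayed matrix gives
  det(λ I - A) = p(λ) = λ^3 + (9)λ^2 + (18)λ + (0).
Solving p(λ) = 0 yields eigenvalues ≈ -6, -3, 0. (A is shown rounded to 4 decimals, so these recover the underlying integer eigenvalues to within that precision.)
Verification: the trace of A = -9 equals the sum of eigenvalues -9, and det(A) ≈ -0.0009 matches the eigenvalue product 0.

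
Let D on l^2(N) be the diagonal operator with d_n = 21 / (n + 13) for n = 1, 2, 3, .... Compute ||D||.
||D|| = 3/2 (attained at n = 1)

For D diagonal, ||D|| = sup_n |d_n| = sup_n 21/(n + 13). This is positive and strictly decreasing in n, so the supremum is attained at n = 1: d_1 = 21/(1 + 13) = 3/2. Hence ||D|| = 3/2.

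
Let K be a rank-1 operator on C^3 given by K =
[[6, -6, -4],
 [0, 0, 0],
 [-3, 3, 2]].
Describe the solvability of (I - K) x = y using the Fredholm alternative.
(I - K) is invertible (det(I - K) = -7 ≠ 0), so for every y in C^3 the equation (I - K) x = y has a unique solution.

K has rank 1, so it is an outer product K = u v^T: every row of K is a multiple of one row vector. Reading off the entries, u = (2, 0, -1) and v = (3, -3, -2) (row i of K equals u_i·v^T). A rank-one matrix u v^T satisfies K u = u (v·u) and kills the (2)-dimensional subspace v^⊥, so its characteristic polynomial is lambda^2 (lambda - v·u) with v·u = tr K = 8. Hence the eigenvalues of I - K are 1 (multiplicity 2) and 1 - (8) = -7, so det(I - K) = -7. (Direct check: I - K =
[[-5, 6, 4],
 [0, 1, 0],
 [3, -3, -1]]
has determinant -7.) The finite-dimensional Fredholm alternative says: either (I - K) is invertible, or ker(I - K) ≠ {0} and then range(I - K) = ker((I - K)^*)^⊥, with dim ker(I - K) = dim ker((I - K)^*). Since det(I - K) ≠ 0, 1 is not an eigenvalue of K and ker(I - K) = {0}, so we are in the first case: for every y there is a unique x = (I - K)^(-1) y. Explicitly, by the Sherman–Morrison formula, (I - u v^T)^(-1) = I + u v^T/(1 - v·u), i.e. (I - K)^(-1) = I + K/(-7).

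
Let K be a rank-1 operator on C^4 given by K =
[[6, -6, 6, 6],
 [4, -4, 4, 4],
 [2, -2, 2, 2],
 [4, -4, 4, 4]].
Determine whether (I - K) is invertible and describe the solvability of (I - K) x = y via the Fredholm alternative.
(I - K) is invertible (det(I - K) = -7 ≠ 0), so for every y in C^4 the equation (I - K) x = y has a unique solution.

K has rank 1, so it is an outer product K = u v^T: every row of K is a multiple of one row vector. Reading off the entries, u = (-3, -2, -1, -2) and v = (-2, 2, -2, -2) (row i of K equals u_i·v^T). A rank-one matrix u v^T satisfies K u = u (v·u) and kills the (3)-dimensional subspace v^⊥, so its characteristic polynomial is lambda^3 (lambda - v·u) with v·u = tr K = 8. Hence the eigenvalues of I - K are 1 (multiplicity 3) and 1 - (8) = -7, so det(I - K) = -7. (Direct check: I - K =
[[-5, 6, -6, -6],
 [-4, 5, -4, -4],
 [-2, 2, -1, -2],
 [-4, 4, -4, -3]]
has determinant -7.) The finite-dimensional Fredholm alternative says: either (I - K) is invertible, or ker(I - K) ≠ {0} and then range(I - K) = ker((I - K)^*)^⊥, with dim ker(I - K) = dim ker((I - K)^*). Since det(I - K) ≠ 0, 1 is not an eigenvalue of K and ker(I - K) = {0}, so we are in the first case: for every y there is a unique x = (I - K)^(-1) y. Explicitly, by the Sherman–Morrison formula, (I - u v^T)^(-1) = I + u v^T/(1 - v·u), i.e. (I - K)^(-1) = I + K/(-7).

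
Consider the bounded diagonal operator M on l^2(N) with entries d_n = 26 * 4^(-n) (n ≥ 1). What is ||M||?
||M|| = 13/2 (attained at n = 1)

For M diagonal, ||M|| = sup_n |d_n|. The sequence d_n = 26 * 4^(-n) is positive and strictly decreasing (ratio 4^(-1) < 1), so the supremum is d_1 = 26/4 = 13/2. Hence ||M|| = 13/2.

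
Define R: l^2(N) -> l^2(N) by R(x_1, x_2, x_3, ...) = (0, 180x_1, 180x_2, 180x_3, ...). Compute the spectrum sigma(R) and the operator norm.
sigma(R) = closed disk {z in C : |z| ≤ 180}; ||R|| = 180

Note R = 180·U where U is the unit right shift (U x)_k = x_{k-1} (with x_0 := 0); so ||R|| = 180||U|| and sigma(R) = 180·sigma(U). ||R x||^2 = sum_{k≥1} |180x_k|^2 = 32400||x||^2, so ||R|| = 180 and sigma(R) ⊂ {|z| ≤ 180}. For any |lambda| < 180, the equation (R - lambda I) x = 0 forces x_1 = 0, then 180x_k = lambda x_{k+1} ⇒ x = 0, so R has no eigenvalues. But (R - lambda I) is not surjective for |lambda| < 180: solving (R - lambda I) x = e_1 would require x_n proportional to (lambda/180)^(-n), which is not in l^2. So every |lambda| < 180 lies in the residual spectrum. The boundary |lambda| = 180 is in the approximate point spectrum (the spectrum is closed). Hence sigma(R) is the closed disk of radius 180.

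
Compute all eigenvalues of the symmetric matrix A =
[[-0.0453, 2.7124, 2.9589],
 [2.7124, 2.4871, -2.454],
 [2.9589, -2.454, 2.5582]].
sigma(A) ≈ {-4, 4, 5}

A is real symmetric, so its spectrum consists of real eigenvalues. Expanding the characteristic polynomial of the displayed matrix gives
  det(λ I - A) = p(λ) = λ^3 + (-5)λ^2 + (-16)λ + (80.0014).
Solving p(λ) = 0 yields eigenvalues ≈ -4, 4, 5. (A is shown rounded to 4 decimals, so these recover the underlying integer eigenvalues to within that precision.)
Verification: the trace of A = 5 equals the sum of eigenvalues 5, and det(A) ≈ -80.0014 matches the eigenvalue product -80.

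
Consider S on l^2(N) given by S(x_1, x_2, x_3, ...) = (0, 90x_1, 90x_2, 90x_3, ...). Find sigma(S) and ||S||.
sigma(S) = closed disk {z in C : |z| ≤ 90}; ||S|| = 90

Note S = 90·U where U is the unit right shift (U x)_k = x_{k-1} (with x_0 := 0); so ||S|| = 90||U|| and sigma(S) = 90·sigma(U). ||S x||^2 = sum_{k≥1} |90x_k|^2 = 8100||x||^2, so ||S|| = 90 and sigma(S) ⊂ {|z| ≤ 90}. For any |lambda| < 90, the equation (S - lambda I) x = 0 forces x_1 = 0, then 90x_k = lambda x_{k+1} ⇒ x = 0, so S has no eigenvalues. But (S - lambda I) is not surjective for |lambda| < 90: solving (S - lambda I) x = e_1 would require x_n proportional to (lambda/90)^(-n), which is not in l^2. So every |lambda| < 90 lies in the residual spectrum. The boundary |lambda| = 90 is in the approximate point spectrum (the spectrum is closed). Hence sigma(S) is the closed disk of radius 90.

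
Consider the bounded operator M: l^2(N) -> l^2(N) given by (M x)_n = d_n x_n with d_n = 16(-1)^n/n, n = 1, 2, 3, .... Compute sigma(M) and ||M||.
sigma(M) = {16(-1)^n/n : n ≥ 1} ∪ {0}; ||M|| = 16

A bounded diagonal operator on l^2 with diagonal entries d_n has spectrum equal to the closure of {d_n : n ≥ 1}: every d_n is an eigenvalue (with eigenvector e_n), so {d_n} ⊂ sigma(M); the spectrum is closed, so its closure is too; and for lambda not in the closure, (M - lambda I) has bounded inverse (the diagonal entries 1/(d_n - lambda) are bounded). For our sequence d_n = 16(-1)^n/n, n = 1, 2, 3, ...:
  - {d_n} = {16(-1)^n/n : n ≥ 1}; the only limit point is 0
  - closure = {16(-1)^n/n : n ≥ 1} ∪ {0}
For the norm: a diagonal operator has ||M|| = sup_n |d_n|. Here |d_n| = 16/n is decreasing, so sup_n |d_n| = |d_1| = 16. So ||M|| = 16.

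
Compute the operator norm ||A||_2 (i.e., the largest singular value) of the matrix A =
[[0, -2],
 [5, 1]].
||A||_2 = sqrt((30 + sqrt(500))/2) ≈ 5.1167 (= sqrt(largest eigenvalue of A^T A))

||A||_2 = sigma_max(A) = sqrt(lambda_max(A^T A)). Form the symmetric matrix M = A^T A =
[[25, 5],
 [5, 5]].
Its characteristic polynomial (trace, determinant of M give the coefficients) is
  p(λ) = det(λ I - M) = λ^2 - 30λ + 100.
For λ^2 - 30λ + 100 the discriminant is 500. It is nonnegative but not a perfect square, so the roots are real and irrational: λ = (30 ± sqrt(500))/2 ≈ 26.1803, 3.8197.
So the eigenvalues of A^T A are ≈ 3.8197, 26.1803 (all ≥ 0, as they must be for A^T A). The largest is λ_max = (30 + sqrt(500))/2 ≈ 26.1803, hence ||A||_2 = sqrt(λ_max) = sqrt((30 + sqrt(500))/2) ≈ 5.1167.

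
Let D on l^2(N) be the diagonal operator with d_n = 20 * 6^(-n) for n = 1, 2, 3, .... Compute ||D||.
||D|| = 10/3 (attained at n = 1)

For D diagonal, ||D|| = sup_n |d_n|. The sequence d_n = 20 * 6^(-n) is positive and strictly decreasing (ratio 6^(-1) < 1), so the supremum is d_1 = 20/6 = 10/3. Hence ||D|| = 10/3.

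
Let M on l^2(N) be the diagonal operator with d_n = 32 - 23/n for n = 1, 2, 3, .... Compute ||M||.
||M|| = 32

For a diagonal operator on l^2 with entries d_n, ||M|| = sup_n |d_n|. Here d_1 = 9, d_2 = 41/2, ..., and d_n = 32 - 23/n increases monotonically toward 32. All terms lie in [9, 32), so |d_n| = d_n and the supremum is the limit 32, which is not attained by any individual d_n. Hence ||M|| = 32.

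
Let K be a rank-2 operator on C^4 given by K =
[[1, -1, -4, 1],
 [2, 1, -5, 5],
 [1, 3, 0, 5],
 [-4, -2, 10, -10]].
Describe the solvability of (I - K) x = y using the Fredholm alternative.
(I - K) is invertible (det(I - K) = -25 ≠ 0), so for every y in C^4 the equation (I - K) x = y has a unique solution.

K has rank 2 and factors as K = U V^T = u1 v1^T + u2 v2^T with u1 = (-2, -1, 2, 2), v1 = (-1, 0, 3, -2), u2 = (1, -1, -3, 2), v2 = (-1, -1, 2, -3) (multiplying out reproduces the displayed K). The nonzero eigenvalues of U V^T coincide with those of the 2 x 2 matrix G = V^T U = [[v1·u1, v1·u2], [v2·u1, v2·u2]] = [[4, -14], [1, -12]], and by the Sylvester determinant identity det(I_4 - U V^T) = det(I_2 - V^T U) = det([[-3, 14], [-1, 13]]) = (-3)(13) - (14)(-1) = -25. (Direct check: I - K =
[[0, 1, 4, -1],
 [-2, 0, 5, -5],
 [-1, -3, 1, -5],
 [4, 2, -10, 11]]
has determinant -25.) The finite-dimensional Fredholm alternative says: either (I - K) is invertible, or ker(I - K) ≠ {0} and then range(I - K) = ker((I - K)^*)^⊥, with dim ker(I - K) = dim ker((I - K)^*). Since det(I - K) ≠ 0, 1 is not an eigenvalue of K and ker(I - K) = {0}, so we are in the first case: for every y there is a unique x = (I - K)^(-1) y. (Explicitly, by the Woodbury identity, (I - U V^T)^(-1) = I + U (I_2 - G)^(-1) V^T.)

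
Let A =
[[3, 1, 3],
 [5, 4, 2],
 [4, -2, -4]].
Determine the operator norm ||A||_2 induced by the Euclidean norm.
||A||_2 ≈ 7.7726 (= sqrt(largest eigenvalue of A^T A))

||A||_2 = sigma_max(A) = sqrt(lambda_max(A^T A)). Form the symmetric matrix M = A^T A =
[[50, 15, 3],
 [15, 21, 19],
 [3, 19, 29]].
Its characteristic polynomial (trace, sum of principal 2x2 minors, determinant of M give the coefficients) is
  p(λ) = det(λ I - M) = λ^3 - 100λ^2 + 2514λ - 7396.
No integer candidate from the rational root theorem (±divisors of 7396) is a root, so the roots are irrational. The cubic discriminant is Δ = 2053526192 > 0, so there are three distinct real roots. p(3) = -727 and p(4) = 1124 have opposite signs, so a root lies in (3, 4); Newton's method refines it to λ ≈ 3.3813. p(36) = 164 and p(37) = -625 have opposite signs, so a root lies in (36, 37); Newton's method refines it to λ ≈ 36.2059. p(60) = -556 and p(61) = 839 have opposite signs, so a root lies in (60, 61); Newton's method refines it to λ ≈ 60.4127. Check (Vieta): the three roots sum to 100, matching tr M = 100.
So the eigenvalues of A^T A are ≈ 3.3813, 36.2059, 60.4127 (all ≥ 0, as they must be for A^T A). The largest is λ_max ≈ 60.4127, hence ||A||_2 = sqrt(λ_max) ≈ 7.7726.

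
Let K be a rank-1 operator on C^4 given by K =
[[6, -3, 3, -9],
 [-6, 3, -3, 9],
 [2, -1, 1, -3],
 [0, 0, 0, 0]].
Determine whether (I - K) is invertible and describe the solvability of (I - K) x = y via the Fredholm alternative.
(I - K) is invertible (det(I - K) = -9 ≠ 0), so for every y in C^4 the equation (I - K) x = y has a unique solution.

K has rank 1, so it is an outer product K = u v^T: every row of K is a multiple of one row vector. Reading off the entries, u = (3, -3, 1, 0) and v = (2, -1, 1, -3) (row i of K equals u_i·v^T). A rank-one matrix u v^T satisfies K u = u (v·u) and kills the (3)-dimensional subspace v^⊥, so its characteristic polynomial is lambda^3 (lambda - v·u) with v·u = tr K = 10. Hence the eigenvalues of I - K are 1 (multiplicity 3) and 1 - (10) = -9, so det(I - K) = -9. (Direct check: I - K =
[[-5, 3, -3, 9],
 [6, -2, 3, -9],
 [-2, 1, 0, 3],
 [0, 0, 0, 1]]
has determinant -9.) The finite-dimensional Fredholm alternative says: either (I - K) is invertible, or ker(I - K) ≠ {0} and then range(I - K) = ker((I - K)^*)^⊥, with dim ker(I - K) = dim ker((I - K)^*). Since det(I - K) ≠ 0, 1 is not an eigenvalue of K and ker(I - K) = {0}, so we are in the first case: for every y there is a unique x = (I - K)^(-1) y. Explicitly, by the Sherman–Morrison formula, (I - u v^T)^(-1) = I + u v^T/(1 - v·u), i.e. (I - K)^(-1) = I + K/(-9).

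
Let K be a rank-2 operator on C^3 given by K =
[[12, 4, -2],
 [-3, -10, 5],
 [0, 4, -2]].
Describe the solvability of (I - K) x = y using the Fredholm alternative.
(I - K) is invertible (det(I - K) = -131 ≠ 0), so for every y in C^3 the equation (I - K) x = y has a unique solution.

K has rank 2 and factors as K = U V^T = u1 v1^T + u2 v2^T with u1 = (-3, 3, -1), v1 = (-3, -2, 1), u2 = (1, 2, -1), v2 = (3, -2, 1) (multiplying out reproduces the displayed K). The nonzero eigenvalues of U V^T coincide with those of the 2 x 2 matrix G = V^T U = [[v1·u1, v1·u2], [v2·u1, v2·u2]] = [[2, -8], [-16, -2]], and by the Sylvester determinant identity det(I_3 - U V^T) = det(I_2 - V^T U) = det([[-1, 8], [16, 3]]) = (-1)(3) - (8)(16) = -131. (Direct check: I - K =
[[-11, -4, 2],
 [3, 11, -5],
 [0, -4, 3]]
has determinant -131.) The finite-dimensional Fredholm alternative says: either (I - K) is invertible, or ker(I - K) ≠ {0} and then range(I - K) = ker((I - K)^*)^⊥, with dim ker(I - K) = dim ker((I - K)^*). Since det(I - K) ≠ 0, 1 is not an eigenvalue of K and ker(I - K) = {0}, so we are in the first case: for every y there is a unique x = (I - K)^(-1) y. (Explicitly, by the Woodbury identity, (I - U V^T)^(-1) = I + U (I_2 - G)^(-1) V^T.)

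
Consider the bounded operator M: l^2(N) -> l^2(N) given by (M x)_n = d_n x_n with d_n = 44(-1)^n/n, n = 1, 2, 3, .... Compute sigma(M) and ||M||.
sigma(M) = {44(-1)^n/n : n ≥ 1} ∪ {0}; ||M|| = 44

A bounded diagonal operator on l^2 with diagonal entries d_n has spectrum equal to the closure of {d_n : n ≥ 1}: every d_n is an eigenvalue (with eigenvector e_n), so {d_n} ⊂ sigma(M); the spectrum is closed, so its closure is too; and for lambda not in the closure, (M - lambda I) has bounded inverse (the diagonal entries 1/(d_n - lambda) are bounded). For our sequence d_n = 44(-1)^n/n, n = 1, 2, 3, ...:
  - {d_n} = {44(-1)^n/n : n ≥ 1}; the only limit point is 0
  - closure = {44(-1)^n/n : n ≥ 1} ∪ {0}
For the norm: a diagonal operator has ||M|| = sup_n |d_n|. Here |d_n| = 44/n is decreasing, so sup_n |d_n| = |d_1| = 44. So ||M|| = 44.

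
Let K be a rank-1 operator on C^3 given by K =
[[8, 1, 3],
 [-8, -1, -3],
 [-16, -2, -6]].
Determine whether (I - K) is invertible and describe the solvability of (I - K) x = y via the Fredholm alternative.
(I - K) is singular (det(I - K) = 0, i.e. 1 ∈ sigma(K)). (I - K) x = y is solvable iff y ⊥ ker((I - K)^*) = span{(8, 1, 3)}, i.e. iff 8y_1 + y_2 + 3y_3 = 0. When solvable, the solutions are x = y + c·(1, -1, -2), c arbitrary (ker(I - K) = span{(1, -1, -2)}, dimension 1).

K has rank 1, so it is an outer product K = u v^T: every row of K is a multiple of one row vector. Reading off the entries, u = (1, -1, -2) and v = (8, 1, 3) (row i of K equals u_i·v^T). A rank-one matrix u v^T satisfies K u = u (v·u) and kills the (2)-dimensional subspace v^⊥, so its characteristic polynomial is lambda^2 (lambda - v·u) with v·u = tr K = 1. Hence the eigenvalues of I - K are 1 (multiplicity 2) and 1 - (1) = 0, so det(I - K) = 0. (Direct check: I - K =
[[-7, -1, -3],
 [8, 2, 3],
 [16, 2, 7]]
has determinant 0.) So 1 is an eigenvalue of K and (I - K) is not invertible. The finite-dimensional Fredholm alternative says: either (I - K) is invertible, or ker(I - K) ≠ {0} and then range(I - K) = ker((I - K)^*)^⊥, with dim ker(I - K) = dim ker((I - K)^*). We are in the second case, so we need both kernels. Kernel of I - K: (I - K) u = u - u (v·u) = u - u = 0, so ker(I - K) = span{u} = span{(1, -1, -2)} (it is exactly 1-dimensional because rank(I - K) = 2). Kernel of the adjoint: K is real, so (I - K)^* = I - K^T = I - v u^T, and (I - v u^T) v = v - v (u·v) = 0; hence ker((I - K)^*) = span{v} = span{(8, 1, 3)}. Therefore (I - K) x = y is solvable iff <y, v> = 0, i.e. iff 8y_1 + y_2 + 3y_3 = 0. When this holds, K y = u (v·y) = 0, so (I - K) y = y and x = y is a particular solution; the full solution set is the line x = y + c·u = y + c·(1, -1, -2), c ∈ C.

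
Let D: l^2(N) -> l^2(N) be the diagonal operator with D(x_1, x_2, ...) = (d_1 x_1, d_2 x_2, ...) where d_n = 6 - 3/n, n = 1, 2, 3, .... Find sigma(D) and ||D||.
sigma(D) = {6 - 3/n : n ≥ 1} ∪ {6}; ||D|| = 6

A bounded diagonal operator on l^2 with diagonal entries d_n has spectrum equal to the closure of {d_n : n ≥ 1}: every d_n is an eigenvalue (with eigenvector e_n), so {d_n} ⊂ sigma(D); the spectrum is closed, so its closure is too; and for lambda not in the closure, (D - lambda I) has bounded inverse (the diagonal entries 1/(d_n - lambda) are bounded). For our sequence d_n = 6 - 3/n, n = 1, 2, 3, ...:
  - {d_n} = {6 - 3/n : n ≥ 1}; the only limit point is 6
  - closure = {6 - 3/n : n ≥ 1} ∪ {6}
For the norm: a diagonal operator has ||D|| = sup_n |d_n|. Here d_n = 6 - 3/n increases monotonically from d_1 = 3 toward 6, with all terms in [3, 6); so sup_n |d_n| = 6 (the supremum is the limit, not attained). So ||D|| = 6.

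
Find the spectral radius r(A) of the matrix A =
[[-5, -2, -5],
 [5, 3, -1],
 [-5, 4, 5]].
r(A) ≈ 6.9473

The eigenvalues of A are the roots of its characteristic polynomial. With M = A (coefficients from the trace, the sum of principal 2x2 minors, and det A):
  p(λ) = det(λ I - M) = λ^3 - 3λ^2 - 36λ + 230.
No integer candidate from the rational root theorem (±divisors of 230) is a root, so the roots are irrational. The cubic discriminant is Δ = -758052 < 0, so there is one real root and a complex-conjugate pair. p(-7) = -8 and p(-6) = 122 have opposite signs, so a root lies in (-7, -6); Newton's method refines it to λ ≈ -6.9473. Dividing out (λ - (-6.9473)) leaves approximately λ^2 - 9.9473λ + 33.1065. For λ^2 - 9.9473λ + 33.1065 the discriminant is -33.4777. It is negative, so the remaining roots are the complex-conjugate pair λ ≈ 4.9736 ± 2.893i. Their product equals the constant term, so |λ|^2 ≈ 33.1065 and |λ| ≈ 5.7538.
Thus the eigenvalues (to 4 decimals) are -6.9473 (modulus 6.9473); 4.9736 ± 2.893i (modulus 5.7538). The spectral radius is the largest modulus: r(A) ≈ 6.9473. (Cross-check: r(A) ≤ ||A||_2 ≈ 8.7183; equality holds whenever A is normal, though it can also hold for some non-normal A.)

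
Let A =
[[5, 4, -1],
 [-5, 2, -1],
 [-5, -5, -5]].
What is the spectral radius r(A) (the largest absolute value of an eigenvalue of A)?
r(A) ≈ 5.9308

The eigenvalues of A are the roots of its characteristic polynomial. With M = A (coefficients from the trace, the sum of principal 2x2 minors, and det A):
  p(λ) = det(λ I - M) = λ^3 - 2λ^2 - 15λ + 190.
No integer candidate from the rational root theorem (±divisors of 190) is a root, so the roots are irrational. The cubic discriminant is Δ = -851620 < 0, so there is one real root and a complex-conjugate pair. p(-6) = -8 and p(-5) = 90 have opposite signs, so a root lies in (-6, -5); Newton's method refines it to λ ≈ -5.9308. Dividing out (λ - (-5.9308)) leaves approximately λ^2 - 7.9308λ + 32.0361. For λ^2 - 7.9308λ + 32.0361 the discriminant is -65.2467. It is negative, so the remaining roots are the complex-conjugate pair λ ≈ 3.9654 ± 4.0388i. Their product equals the constant term, so |λ|^2 ≈ 32.0361 and |λ| ≈ 5.66.
Thus the eigenvalues (to 4 decimals) are -5.9308 (modulus 5.9308); 3.9654 ± 4.0388i (modulus 5.66). The spectral radius is the largest modulus: r(A) ≈ 5.9308. (Cross-check: r(A) ≤ ||A||_2 ≈ 10.4844; equality holds whenever A is normal, though it can also hold for some non-normal A.)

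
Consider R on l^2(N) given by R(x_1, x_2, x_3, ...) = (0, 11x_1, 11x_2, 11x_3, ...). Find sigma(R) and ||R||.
sigma(R) = closed disk {z in C : |z| ≤ 11}; ||R|| = 11

Note R = 11·U where U is the unit right shift (U x)_k = x_{k-1} (with x_0 := 0); so ||R|| = 11||U|| and sigma(R) = 11·sigma(U). ||R x||^2 = sum_{k≥1} |11x_k|^2 = 121||x||^2, so ||R|| = 11 and sigma(R) ⊂ {|z| ≤ 11}. For any |lambda| < 11, the equation (R - lambda I) x = 0 forces x_1 = 0, then 11x_k = lambda x_{k+1} ⇒ x = 0, so R has no eigenvalues. But (R - lambda I) is not surjective for |lambda| < 11: solving (R - lambda I) x = e_1 would require x_n proportional to (lambda/11)^(-n), which is not in l^2. So every |lambda| < 11 lies in the residual spectrum. The boundary |lambda| = 11 is in the approximate point spectrum (the spectrum is closed). Hence sigma(R) is the closed disk of radius 11.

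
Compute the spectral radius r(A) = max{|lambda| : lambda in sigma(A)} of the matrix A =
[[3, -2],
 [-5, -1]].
r(A) = (2 + sqrt(56))/2 ≈ 4.7417

The eigenvalues of A are the roots of its characteristic polynomial. With M = A (coefficients from the trace and determinant):
  p(λ) = det(λ I - M) = λ^2 - 2λ - 13.
For λ^2 - 2λ - 13 the discriminant is 56. It is nonnegative but not a perfect square, so the roots are real and irrational: λ = (2 ± sqrt(56))/2 ≈ 4.7417, -2.7417.
Thus the eigenvalues (to 4 decimals) are 4.7417 (modulus 4.7417); -2.7417 (modulus 2.7417). The spectral radius is the largest modulus: r(A) = (2 + sqrt(56))/2 ≈ 4.7417. (Cross-check: r(A) ≤ ||A||_2 ≈ 5.8339; equality holds whenever A is normal, though it can also hold for some non-normal A.)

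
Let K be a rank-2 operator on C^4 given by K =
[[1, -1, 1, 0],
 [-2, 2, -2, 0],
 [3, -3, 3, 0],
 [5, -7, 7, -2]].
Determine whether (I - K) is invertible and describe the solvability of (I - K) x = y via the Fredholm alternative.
(I - K) is invertible (det(I - K) = -15 ≠ 0), so for every y in C^4 the equation (I - K) x = y has a unique solution.

K has rank 2 and factors as K = U V^T = u1 v1^T + u2 v2^T with u1 = (-1, 2, -3, -3), v1 = (-2, 3, -3, 1), u2 = (-1, 2, -3, -1), v2 = (1, -2, 2, -1) (multiplying out reproduces the displayed K). The nonzero eigenvalues of U V^T coincide with those of the 2 x 2 matrix G = V^T U = [[v1·u1, v1·u2], [v2·u1, v2·u2]] = [[14, 16], [-8, -10]], and by the Sylvester determinant identity det(I_4 - U V^T) = det(I_2 - V^T U) = det([[-13, -16], [8, 11]]) = (-13)(11) - (-16)(8) = -15. (Direct check: I - K =
[[0, 1, -1, 0],
 [2, -1, 2, 0],
 [-3, 3, -2, 0],
 [-5, 7, -7, 3]]
has determinant -15.) The finite-dimensional Fredholm alternative says: either (I - K) is invertible, or ker(I - K) ≠ {0} and then range(I - K) = ker((I - K)^*)^⊥, with dim ker(I - K) = dim ker((I - K)^*). Since det(I - K) ≠ 0, 1 is not an eigenvalue of K and ker(I - K) = {0}, so we are in the first case: for every y there is a unique x = (I - K)^(-1) y. (Explicitly, by the Woodbury identity, (I - U V^T)^(-1) = I + U (I_2 - G)^(-1) V^T.)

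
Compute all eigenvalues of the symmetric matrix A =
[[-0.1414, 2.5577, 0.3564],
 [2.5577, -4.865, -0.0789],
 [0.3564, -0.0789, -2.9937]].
sigma(A) ≈ {-6, -3, 1}

A is real symmetric, so its spectrum consists of real eigenvalues. Expanding the characteristic polynomial of the displayed matrix gives
  det(λ I - A) = p(λ) = λ^3 + (8)λ^2 + (9)λ + (-18).
Solving p(λ) = 0 yields eigenvalues ≈ -6, -3, 1. (A is shown rounded to 4 decimals, so these recover the underlying integer eigenvalues to within that precision.)
Verification: the trace of A = -8 equals the sum of eigenvalues -8, and det(A) ≈ 17.9999 matches the eigenvalue product 18.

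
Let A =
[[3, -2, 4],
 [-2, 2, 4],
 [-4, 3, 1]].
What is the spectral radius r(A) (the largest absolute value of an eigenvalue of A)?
r(A) = 3

The eigenvalues of A are the roots of its characteristic polynomial. With M = A (coefficients from the trace, the sum of principal 2x2 minors, and det A):
  p(λ) = det(λ I - M) = λ^3 - 6λ^2 + 11λ - 6.
By the rational root theorem any rational root is an integer divisor of 6. Testing λ = 3: p(3) = 27 - 54 + 33 - 6 = 0, so λ = 3 is a root. Dividing out (λ - 3) leaves p(λ) = (λ - 3)(λ^2 - 3λ + 2). For λ^2 - 3λ + 2 the discriminant is 1. It is a perfect square (1^2), so the roots are rational: λ = (3 ± 1)/2 = 2, 1.
Thus the eigenvalues (to 4 decimals) are 2 (modulus 2); 1 (modulus 1); 3 (modulus 3). The spectral radius is the largest modulus: r(A) = 3. (Cross-check: r(A) ≤ ||A||_2 ≈ 6.7867; equality holds whenever A is normal, though it can also hold for some non-normal A.)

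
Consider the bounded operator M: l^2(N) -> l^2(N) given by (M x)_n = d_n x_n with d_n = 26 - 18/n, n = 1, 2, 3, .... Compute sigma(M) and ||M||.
sigma(M) = {26 - 18/n : n ≥ 1} ∪ {26}; ||M|| = 26

A bounded diagonal operator on l^2 with diagonal entries d_n has spectrum equal to the closure of {d_n : n ≥ 1}: every d_n is an eigenvalue (with eigenvector e_n), so {d_n} ⊂ sigma(M); the spectrum is closed, so its closure is too; and for lambda not in the closure, (M - lambda I) has bounded inverse (the diagonal entries 1/(d_n - lambda) are bounded). For our sequence d_n = 26 - 18/n, n = 1, 2, 3, ...:
  - {d_n} = {26 - 18/n : n ≥ 1}; the only limit point is 26
  - closure = {26 - 18/n : n ≥ 1} ∪ {26}
For the norm: a diagonal operator has ||M|| = sup_n |d_n|. Here d_n = 26 - 18/n increases monotonically from d_1 = 8 toward 26, with all terms in [8, 26); so sup_n |d_n| = 26 (the supremum is the limit, not attained). So ||M|| = 26.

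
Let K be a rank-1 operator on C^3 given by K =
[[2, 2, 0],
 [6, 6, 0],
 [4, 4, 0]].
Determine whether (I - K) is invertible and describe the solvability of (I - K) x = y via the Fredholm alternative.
(I - K) is invertible (det(I - K) = -7 ≠ 0), so for every y in C^3 the equation (I - K) x = y has a unique solution.

K has rank 1, so it is an outer product K = u v^T: every row of K is a multiple of one row vector. Reading off the entries, u = (1, 3, 2) and v = (2, 2, 0) (row i of K equals u_i·v^T). A rank-one matrix u v^T satisfies K u = u (v·u) and kills the (2)-dimensional subspace v^⊥, so its characteristic polynomial is lambda^2 (lambda - v·u) with v·u = tr K = 8. Hence the eigenvalues of I - K are 1 (multiplicity 2) and 1 - (8) = -7, so det(I - K) = -7. (Direct check: I - K =
[[-1, -2, 0],
 [-6, -5, 0],
 [-4, -4, 1]]
has determinant -7.) The finite-dimensional Fredholm alternative says: either (I - K) is invertible, or ker(I - K) ≠ {0} and then range(I - K) = ker((I - K)^*)^⊥, with dim ker(I - K) = dim ker((I - K)^*). Since det(I - K) ≠ 0, 1 is not an eigenvalue of K and ker(I - K) = {0}, so we are in the first case: for every y there is a unique x = (I - K)^(-1) y. Explicitly, by the Sherman–Morrison formula, (I - u v^T)^(-1) = I + u v^T/(1 - v·u), i.e. (I - K)^(-1) = I + K/(-7).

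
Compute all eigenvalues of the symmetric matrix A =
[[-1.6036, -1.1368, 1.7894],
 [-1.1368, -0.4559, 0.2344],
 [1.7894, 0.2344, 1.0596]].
sigma(A) ≈ {-3, 0, 2}

A is real symmetric, so its spectrum consists of real eigenvalues. Expanding the characteristic polynomial of the displayed matrix gives
  det(λ I - A) = p(λ) = λ^3 + (1)λ^2 + (-6)λ + (0).
Solving p(λ) = 0 yields eigenvalues ≈ -3, 0, 2. (A is shown rounded to 4 decimals, so these recover the underlying integer eigenvalues to within that precision.)
Verification: the trace of A = -1 equals the sum of eigenvalues -1, and det(A) ≈ -0.0004 matches the eigenvalue product 0.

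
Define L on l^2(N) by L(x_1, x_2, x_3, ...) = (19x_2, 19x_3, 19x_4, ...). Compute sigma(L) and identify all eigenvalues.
sigma(L) = closed disk {z in C : |z| ≤ 19}; sigma_p(L) = open disk {z in C : |z| < 19}

Note L = 19·V where V is the unit left shift (V x)_k = x_{k+1}; so sigma(L) = 19·sigma(V) and ||L|| = 19||V||. ||L x||^2 = 361sum_{k≥2} |x_k|^2 ≤ 361||x||^2, with equality on {x : x_1 = 0}, so ||L|| = 19. For any lambda with |lambda| < 19, set r = lambda/19 (|r| < 1); the vector x = (1, r, r^2, ...) is in l^2 and satisfies L x = 19(r, r^2, ...) = lambda x, so lambda is an eigenvalue. On the boundary |lambda| = 19 the geometric series diverges, so no l^2 eigenvector exists, but these lambda lie in the approximate point spectrum. Hence sigma(L) is the closed disk of radius 19 and sigma_p(L) is the open disk.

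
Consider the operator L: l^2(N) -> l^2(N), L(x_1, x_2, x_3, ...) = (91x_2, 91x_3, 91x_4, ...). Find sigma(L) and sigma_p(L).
sigma(L) = closed disk {z in C : |z| ≤ 91}; sigma_p(L) = open disk {z in C : |z| < 91}

Note L = 91·V where V is the unit left shift (V x)_k = x_{k+1}; so sigma(L) = 91·sigma(V) and ||L|| = 91||V||. ||L x||^2 = 8281sum_{k≥2} |x_k|^2 ≤ 8281||x||^2, with equality on {x : x_1 = 0}, so ||L|| = 91. For any lambda with |lambda| < 91, set r = lambda/91 (|r| < 1); the vector x = (1, r, r^2, ...) is in l^2 and satisfies L x = 91(r, r^2, ...) = lambda x, so lambda is an eigenvalue. On the boundary |lambda| = 91 the geometric series diverges, so no l^2 eigenvector exists, but these lambda lie in the approximate point spectrum. Hence sigma(L) is the closed disk of radius 91 and sigma_p(L) is the open disk.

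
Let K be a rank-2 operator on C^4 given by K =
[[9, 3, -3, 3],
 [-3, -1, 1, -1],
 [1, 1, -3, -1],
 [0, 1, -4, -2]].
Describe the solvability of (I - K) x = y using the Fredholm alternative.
(I - K) is invertible (det(I - K) = -37 ≠ 0), so for every y in C^4 the equation (I - K) x = y has a unique solution.

K has rank 2 and factors as K = U V^T = u1 v1^T + u2 v2^T with u1 = (3, -1, -1, -2), v1 = (1, 0, 1, 1), u2 = (3, -1, 1, 1), v2 = (2, 1, -2, 0) (multiplying out reproduces the displayed K). The nonzero eigenvalues of U V^T coincide with those of the 2 x 2 matrix G = V^T U = [[v1·u1, v1·u2], [v2·u1, v2·u2]] = [[0, 5], [7, 3]], and by the Sylvester determinant identity det(I_4 - U V^T) = det(I_2 - V^T U) = det([[1, -5], [-7, -2]]) = (1)(-2) - (-5)(-7) = -37. (Direct check: I - K =
[[-8, -3, 3, -3],
 [3, 2, -1, 1],
 [-1, -1, 4, 1],
 [0, -1, 4, 3]]
has determinant -37.) The finite-dimensional Fredholm alternative says: either (I - K) is invertible, or ker(I - K) ≠ {0} and then range(I - K) = ker((I - K)^*)^⊥, with dim ker(I - K) = dim ker((I - K)^*). Since det(I - K) ≠ 0, 1 is not an eigenvalue of K and ker(I - K) = {0}, so we are in the first case: for every y there is a unique x = (I - K)^(-1) y. (Explicitly, by the Woodbury identity, (I - U V^T)^(-1) = I + U (I_2 - G)^(-1) V^T.)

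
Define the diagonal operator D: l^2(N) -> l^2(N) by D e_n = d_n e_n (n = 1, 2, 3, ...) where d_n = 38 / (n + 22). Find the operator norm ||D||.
||D|| = 38/23 (attained at n = 1)

For D diagonal, ||D|| = sup_n |d_n| = sup_n 38/(n + 22). This is positive and strictly decreasing in n, so the supremum is attained at n = 1: d_1 = 38/(1 + 22) = 38/23. Hence ||D|| = 38/23.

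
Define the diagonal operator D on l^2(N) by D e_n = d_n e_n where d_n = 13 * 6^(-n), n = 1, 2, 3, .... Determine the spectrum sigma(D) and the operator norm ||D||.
sigma(D) = {13 * 6^(-n) : n ≥ 1} ∪ {0}; ||D|| = 13/6

A bounded diagonal operator on l^2 with diagonal entries d_n has spectrum equal to the closure of {d_n : n ≥ 1}: every d_n is an eigenvalue (with eigenvector e_n), so {d_n} ⊂ sigma(D); the spectrum is closed, so its closure is too; and for lambda not in the closure, (D - lambda I) has bounded inverse (the diagonal entries 1/(d_n - lambda) are bounded). For our sequence d_n = 13 * 6^(-n), n = 1, 2, 3, ...:
  - {d_n} = {13 * 6^(-n) : n ≥ 1}; the only limit point is 0
  - closure = {13 * 6^(-n) : n ≥ 1} ∪ {0}
For the norm: a diagonal operator has ||D|| = sup_n |d_n|. Here d_n = 13 * 6^(-n) is positive and decreasing, so sup_n |d_n| = d_1 = 13/6. So ||D|| = 13/6.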